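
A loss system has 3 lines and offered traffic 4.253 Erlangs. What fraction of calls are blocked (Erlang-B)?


B(c,a) = (a^c/c!) / Σ_{k=0}^{c} a^k/k!
a^3/3! = 12.821384
Σ terms (k=0..3): 1.00000 + 4.25300 + 9.04400 + 12.82138 = 27.118388
B = 12.821384/27.118388 = 0.472793

Final: 0.472793


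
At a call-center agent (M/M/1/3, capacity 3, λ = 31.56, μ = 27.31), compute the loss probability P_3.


ρ = λ/μ = 31.56/27.31 = 1.1556
P_K = (1−ρ)ρ^K/(1−ρ^(K+1)) = (-0.1556·1.543284)/(1 − 1.783451)
= -0.240167/-0.783451 = 0.306550

Final: 0.306550


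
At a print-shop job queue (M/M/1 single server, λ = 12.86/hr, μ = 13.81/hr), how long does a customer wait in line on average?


ρ = 12.86/13.81 = 0.9312
Wq = ρ/(μ−λ) = 0.9312/(13.81 − 12.86) = 0.9312/0.9500 = 0.9802 hr

Final: 0.9802 hr


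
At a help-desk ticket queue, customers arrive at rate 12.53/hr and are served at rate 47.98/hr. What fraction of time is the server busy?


ρ = λ/μ = 12.53/47.98 = 0.2612

Final: 0.2612


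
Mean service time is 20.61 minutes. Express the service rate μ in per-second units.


μ = 1/(service time) in consistent units.
1 second = 0.0166667 min, so μ = 0.0166667/20.61 = 0.0008087 per second

Final: 0.0008087 /sec


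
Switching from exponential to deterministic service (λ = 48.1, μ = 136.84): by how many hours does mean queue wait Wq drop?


ρ = 48.1/136.84 = 0.3515
Wq(M/M/1) = ρ/(μ−λ) = 0.3515/88.74 = 0.003961 hr
Wq(M/D/1) = ρ/(2(μ−λ)) = 0.001981 hr
Savings = 0.003961 − 0.001981 = 0.001981 hr

Final: 0.001981 hr


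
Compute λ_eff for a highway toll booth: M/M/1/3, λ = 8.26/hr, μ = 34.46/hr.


ρ = 0.2397; P_K = (1−ρ)ρ^3/(1−ρ^4) = 0.010505
λ_eff = λ(1 − P_K) = 8.26·(1 − 0.010505) = 8.26·0.989495 = 8.1732 /hr

Final: 8.1732 /hr


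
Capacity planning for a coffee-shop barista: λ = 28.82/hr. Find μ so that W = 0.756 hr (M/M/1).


W = 1/(μ−λ) ⇒ μ − λ = 1/W = 1/0.756 = 1.3228
μ = λ + 1/W = 28.82 + 1.3228 = 30.1428 per hr

Final: 30.1428 /hr


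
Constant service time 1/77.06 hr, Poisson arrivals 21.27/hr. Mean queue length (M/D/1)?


ρ = 21.27/77.06 = 0.2760
M/D/1: Lq = ρ²/(2(1−ρ)) = 0.07619/(2·0.7240) = 0.05262

Final: 0.05262


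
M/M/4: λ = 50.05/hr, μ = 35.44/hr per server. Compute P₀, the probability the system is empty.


a = λ/μ = 50.05/35.44 = 1.4122; ρ = a/c = 0.3531
Σ_{k=0}^{3} a^k/k! (terms k=0..3) = 1.00000 + 1.41225 + 0.99722 + 0.46944 = 3.87891
Tail: a^4/(4!(1−ρ)) = 3.97779/(24·0.6469) = 0.25619
P₀ = 1/(3.87891 + 0.25619) = 1/4.13510 = 0.241832

Final: 0.241832


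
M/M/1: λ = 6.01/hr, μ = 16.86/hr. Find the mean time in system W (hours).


W = 1/(μ−λ) = 1/(16.86 − 6.01) = 1/10.85 = 0.09217 hr

Final: 0.09217 hr


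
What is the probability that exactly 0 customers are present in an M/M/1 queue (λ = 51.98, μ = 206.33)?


ρ = 51.98/206.33 = 0.2519
P_n = (1−ρ)·ρ^n = (1 − 0.2519)·0.2519^0 = 0.7481·1.000000 = 0.748073

Final: 0.748073


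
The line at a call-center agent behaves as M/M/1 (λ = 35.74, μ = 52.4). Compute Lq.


ρ = 35.74/52.4 = 0.6821
Lq = ρ²/(1−ρ) = 0.4652/0.3179 = 1.4632

Final: 1.4632


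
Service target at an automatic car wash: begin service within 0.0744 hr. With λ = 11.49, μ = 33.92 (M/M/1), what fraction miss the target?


ρ = 11.49/33.92 = 0.3387
P(Wq > t) = ρ·e^{−(μ−λ)t} = 0.3387·e^{−1.6688}
= 0.3387·0.188475 = 0.063844

Final: 0.063844


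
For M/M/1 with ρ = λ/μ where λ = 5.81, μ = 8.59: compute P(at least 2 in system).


ρ = 5.81/8.59 = 0.6764
P(N ≥ n) = ρ^n = 0.6764^2 = 0.457473

Final: 0.457473


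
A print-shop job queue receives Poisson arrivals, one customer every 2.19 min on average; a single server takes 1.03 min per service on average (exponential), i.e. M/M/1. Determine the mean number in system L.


λ = 60/2.19 = 27.3973 /hr
μ = 60/1.03 = 58.2524 /hr
ρ = λ/μ = 27.3973/58.2524 = 0.4703
L = ρ/(1−ρ) = 0.4703/0.5297 = 0.8879

Final: 0.8879


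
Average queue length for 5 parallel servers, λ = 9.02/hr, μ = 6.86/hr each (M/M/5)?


a = λ/μ = 1.3149; ρ = a/5 = 0.2630
P₀ = 0.268301
Lq = P₀·a^c·ρ / (c!·(1−ρ)²) = 0.268301·3.93018·0.2630/(120·0.54321)
= 0.004254

Final: 0.004254


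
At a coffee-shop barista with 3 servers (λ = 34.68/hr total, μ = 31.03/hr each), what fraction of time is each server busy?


ρ = λ/(cμ) = 34.68/(3·31.03) = 34.68/93.09 = 0.3725

Final: 0.3725


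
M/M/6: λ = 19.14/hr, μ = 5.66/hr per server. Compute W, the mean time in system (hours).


a = 3.3816; ρ = 0.5636; P₀ = 0.032854
Lq = P₀·a^c·ρ/(c!(1−ρ)²) = 0.20194
Wq = Lq/λ = 0.20194/19.14 = 0.01055 hr
W = Wq + 1/μ = 0.01055 + 0.17668 = 0.18723 hr

Final: 0.18723 hr


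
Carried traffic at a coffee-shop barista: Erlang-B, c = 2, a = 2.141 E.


B(2,2.141) = 0.421860 (Erlang-B)
Carried load = a(1 − B) = 2.141·(1 − 0.421860) = 2.141·0.578140 = 1.2378 E

Final: 1.2378 Erlangs


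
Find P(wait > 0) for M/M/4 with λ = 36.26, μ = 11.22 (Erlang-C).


a = λ/μ = 3.2317; ρ = a/4 = 0.8079
P₀ = 0.025812 (from M/M/c formula)
C(c,a) = [a^c/(c!(1−ρ))]·P₀ = [109.07865/(24·0.1921)]·0.025812
= 23.66323·0.025812 = 0.610784

Final: 0.610784


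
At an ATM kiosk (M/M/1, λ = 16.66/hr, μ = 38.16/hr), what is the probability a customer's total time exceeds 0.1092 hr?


W ~ Exponential(μ−λ) for M/M/1.
μ − λ = 38.16 − 16.66 = 21.5000
P(W > t) = e^{−(μ−λ)t} = e^{−2.3478} = 0.095579

Final: 0.095579


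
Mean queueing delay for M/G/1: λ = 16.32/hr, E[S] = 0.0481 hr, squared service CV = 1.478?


ρ = λ·E[S] = 16.32·0.0481 = 0.7850
E[S²] = E[S]²(1+C_s²) = 0.0481²·(1+1.478) = 0.005733
Wq = λ·E[S²]/(2(1−ρ)) = 16.32·0.005733/(2·0.2150) = 0.21758 hr

Final: 0.21758 hr


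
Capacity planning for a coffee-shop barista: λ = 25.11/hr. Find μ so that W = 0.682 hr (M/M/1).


W = 1/(μ−λ) ⇒ μ − λ = 1/W = 1/0.682 = 1.4663
μ = λ + 1/W = 25.11 + 1.4663 = 26.5763 per hr

Final: 26.5763 /hr


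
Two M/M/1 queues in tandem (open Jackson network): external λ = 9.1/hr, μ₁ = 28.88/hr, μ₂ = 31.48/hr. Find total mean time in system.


Each node sees arrival rate λ = 9.1/hr (tandem ⇒ throughput preserved).
W₁ = 1/(μ₁−λ) = 1/(28.88−9.1) = 0.05056 hr
W₂ = 1/(μ₂−λ) = 1/(31.48−9.1) = 0.04468 hr
W_total = W₁ + W₂ = 0.05056 + 0.04468 = 0.09524 hr

Final: 0.09524 hr


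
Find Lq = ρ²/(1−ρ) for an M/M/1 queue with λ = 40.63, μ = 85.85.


ρ = 40.63/85.85 = 0.4733
Lq = ρ²/(1−ρ) = 0.2240/0.5267 = 0.4252

Final: 0.4252


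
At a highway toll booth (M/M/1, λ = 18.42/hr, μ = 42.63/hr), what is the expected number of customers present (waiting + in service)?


ρ = λ/μ = 18.42/42.63 = 0.4321
L = ρ/(1−ρ) = 0.4321/(1 − 0.4321) = 0.4321/0.5679 = 0.7608

Final: 0.7608


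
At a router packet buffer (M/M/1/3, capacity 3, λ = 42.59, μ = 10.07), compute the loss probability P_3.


ρ = λ/μ = 42.59/10.07 = 4.2294
P_K = (1−ρ)ρ^K/(1−ρ^(K+1)) = (-3.2294·75.654455)/(1 − 319.972517)
= -244.318062/-318.972517 = 0.765953

Final: 0.765953


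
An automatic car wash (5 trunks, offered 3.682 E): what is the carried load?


B(5,3.682) = 0.170491 (Erlang-B)
Carried load = a(1 − B) = 3.682·(1 − 0.170491) = 3.682·0.829509 = 3.0543 E

Final: 3.0543 Erlangs


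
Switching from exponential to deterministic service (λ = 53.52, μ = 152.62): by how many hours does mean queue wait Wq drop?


ρ = 53.52/152.62 = 0.3507
Wq(M/M/1) = ρ/(μ−λ) = 0.3507/99.10 = 0.003539 hr
Wq(M/D/1) = ρ/(2(μ−λ)) = 0.001769 hr
Savings = 0.003539 − 0.001769 = 0.001769 hr

Final: 0.001769 hr


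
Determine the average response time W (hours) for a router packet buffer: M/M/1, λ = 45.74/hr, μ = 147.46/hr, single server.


W = 1/(μ−λ) = 1/(147.46 − 45.74) = 1/101.72 = 0.009831 hr

Final: 0.009831 hr


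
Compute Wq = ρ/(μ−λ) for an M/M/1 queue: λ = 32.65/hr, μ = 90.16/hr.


ρ = 32.65/90.16 = 0.3621
Wq = ρ/(μ−λ) = 0.3621/(90.16 − 32.65) = 0.3621/57.51 = 0.006297 hr

Final: 0.006297 hr


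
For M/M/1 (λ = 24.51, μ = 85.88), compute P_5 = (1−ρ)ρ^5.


ρ = 24.51/85.88 = 0.2854
P_n = (1−ρ)·ρ^n = (1 − 0.2854)·0.2854^5 = 0.7146·0.001893 = 0.001353

Final: 0.001353


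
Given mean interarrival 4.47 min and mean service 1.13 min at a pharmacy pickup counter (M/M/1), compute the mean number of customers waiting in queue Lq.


λ = 60/4.47 = 13.4228 /hr
μ = 60/1.13 = 53.0973 /hr
ρ = λ/μ = 13.4228/53.0973 = 0.2528
Lq = ρ²/(1−ρ) = 0.06391/0.7472 = 0.08553

Final: 0.08553


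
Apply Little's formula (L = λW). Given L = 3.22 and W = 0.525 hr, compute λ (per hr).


λ = L/W = 3.22/0.525 = 6.1333 /hr

Final: 6.1333 /hr


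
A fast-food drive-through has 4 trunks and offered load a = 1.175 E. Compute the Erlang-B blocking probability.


B(c,a) = (a^c/c!) / Σ_{k=0}^{c} a^k/k!
a^4/4! = 0.079422
Σ terms (k=0..4): 1.00000 + 1.17500 + 0.69031 + 0.27037 + 0.07942 = 3.215107
B = 0.079422/3.215107 = 0.024703

Final: 0.024703


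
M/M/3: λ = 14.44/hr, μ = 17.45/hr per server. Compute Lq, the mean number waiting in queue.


a = λ/μ = 0.8275; ρ = a/3 = 0.2758
P₀ = 0.434725
Lq = P₀·a^c·ρ / (c!·(1−ρ)²) = 0.434725·0.56665·0.2758/(6·0.52441)
= 0.02160

Final: 0.02160


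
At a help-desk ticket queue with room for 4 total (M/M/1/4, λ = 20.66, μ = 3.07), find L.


ρ = 20.66/3.07 = 6.7296
L = ρ[1 − (K+1)ρ^K + Kρ^(K+1)] / [(1−ρ)(1−ρ^(K+1))]
Numerator: 6.7296·(1 − 5·2051.009948 + 4·13802.562060) = 302539.107831
Denominator: (-5.7296)·(-13801.562060) = 79078.005421
L = 302539.107831/79078.005421 = 3.8258

Final: 3.8258


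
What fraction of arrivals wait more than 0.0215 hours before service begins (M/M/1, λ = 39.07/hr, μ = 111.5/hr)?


ρ = 39.07/111.5 = 0.3504
P(Wq > t) = ρ·e^{−(μ−λ)t} = 0.3504·e^{−1.5572}
= 0.3504·0.210716 = 0.073836

Final: 0.073836


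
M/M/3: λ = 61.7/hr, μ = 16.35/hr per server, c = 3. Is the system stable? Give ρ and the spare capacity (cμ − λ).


Total capacity cμ = 3·16.35 = 49.05/hr
ρ = λ/(cμ) = 61.7/49.05 = 1.2579
Stable ⇔ ρ < 1: NO
Spare capacity = cμ − λ = 49.05 − 61.7 = -12.65/hr

Final: ρ = 1.2579; unstable; margin = -12.65/hr


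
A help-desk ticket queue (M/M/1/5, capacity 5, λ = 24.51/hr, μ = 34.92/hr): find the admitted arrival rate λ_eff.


ρ = 0.7019; P_K = (1−ρ)ρ^5/(1−ρ^6) = 0.057680
λ_eff = λ(1 − P_K) = 24.51·(1 − 0.057680) = 24.51·0.942320 = 23.0963 /hr

Final: 23.0963 /hr


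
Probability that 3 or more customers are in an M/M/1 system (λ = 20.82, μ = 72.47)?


ρ = 20.82/72.47 = 0.2873
P(N ≥ n) = ρ^n = 0.2873^3 = 0.023712

Final: 0.023712


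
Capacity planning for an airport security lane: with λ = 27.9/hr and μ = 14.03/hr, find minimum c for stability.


Stability requires cμ > λ ⇔ c > λ/μ.
λ/μ = 27.9/14.03 = 1.9886
Minimum integer c = ⌊1.9886⌋ + 1 = 2
Check: 2·14.03 = 28.06 > 27.9, while 1·14.03 = 14.03 ≤ 27.9

Final: 2 servers


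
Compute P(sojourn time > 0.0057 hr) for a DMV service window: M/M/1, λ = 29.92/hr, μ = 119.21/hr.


W ~ Exponential(μ−λ) for M/M/1.
μ − λ = 119.21 − 29.92 = 89.2900
P(W > t) = e^{−(μ−λ)t} = e^{−0.5090} = 0.601125

Final: 0.601125


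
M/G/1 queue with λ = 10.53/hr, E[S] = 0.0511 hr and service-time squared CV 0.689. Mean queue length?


ρ = λ·E[S] = 10.53·0.0511 = 0.5381
Lq = ρ²(1+C_s²)/(2(1−ρ)) = 0.2895·(1+0.689)/(2·0.4619)
= 0.2895·1.6890/0.9238 = 0.52934

Final: 0.52934


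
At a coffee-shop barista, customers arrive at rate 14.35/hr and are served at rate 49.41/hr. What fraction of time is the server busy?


ρ = λ/μ = 14.35/49.41 = 0.2904

Final: 0.2904


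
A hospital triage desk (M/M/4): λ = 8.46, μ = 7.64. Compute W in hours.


a = 1.1073; ρ = 0.2768; P₀ = 0.329669
Lq = P₀·a^c·ρ/(c!(1−ρ)²) = 0.01093
Wq = Lq/λ = 0.01093/8.46 = 0.001292 hr
W = Wq + 1/μ = 0.001292 + 0.13089 = 0.13218 hr

Final: 0.13218 hr


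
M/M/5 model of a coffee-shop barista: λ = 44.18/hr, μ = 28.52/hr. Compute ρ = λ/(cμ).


ρ = λ/(cμ) = 44.18/(5·28.52) = 44.18/142.60 = 0.3098

Final: 0.3098


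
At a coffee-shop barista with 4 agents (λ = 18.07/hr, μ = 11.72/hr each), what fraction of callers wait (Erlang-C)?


a = λ/μ = 1.5418; ρ = a/4 = 0.3855
P₀ = 0.211667 (from M/M/c formula)
C(c,a) = [a^c/(c!(1−ρ))]·P₀ = [5.65096/(24·0.6145)]·0.211667
= 0.38314·0.211667 = 0.081098

Final: 0.081098


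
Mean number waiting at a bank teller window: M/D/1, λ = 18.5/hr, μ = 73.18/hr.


ρ = 18.5/73.18 = 0.2528
M/D/1: Lq = ρ²/(2(1−ρ)) = 0.06391/(2·0.7472) = 0.04277

Final: 0.04277


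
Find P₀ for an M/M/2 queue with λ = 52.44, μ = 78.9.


a = λ/μ = 52.44/78.9 = 0.6646; ρ = a/c = 0.3323
Σ_{k=0}^{1} a^k/k! (terms k=0..1) = 1.00000 + 0.66464 = 1.66464
Tail: a^2/(2!(1−ρ)) = 0.44174/(2·0.6677) = 0.33081
P₀ = 1/(1.66464 + 0.33081) = 1/1.99544 = 0.501142

Final: 0.501142


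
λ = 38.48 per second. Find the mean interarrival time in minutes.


Mean interarrival time = 1/λ = 1/38.48 second = 0.02599 second
In minutes: 0.02599 × 0.0166667 = 0.0004331 min

Final: 0.0004331 min


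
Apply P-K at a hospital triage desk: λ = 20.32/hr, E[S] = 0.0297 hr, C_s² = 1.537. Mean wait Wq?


ρ = λ·E[S] = 20.32·0.0297 = 0.6035
E[S²] = E[S]²(1+C_s²) = 0.0297²·(1+1.537) = 0.002238
Wq = λ·E[S²]/(2(1−ρ)) = 20.32·0.002238/(2·0.3965) = 0.05734 hr

Final: 0.05734 hr


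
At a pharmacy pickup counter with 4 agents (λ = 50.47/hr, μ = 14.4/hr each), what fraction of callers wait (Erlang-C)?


a = λ/μ = 3.5049; ρ = a/4 = 0.8762
P₀ = 0.014574 (from M/M/c formula)
C(c,a) = [a^c/(c!(1−ρ))]·P₀ = [150.89792/(24·0.1238)]·0.014574
= 50.79313·0.014574 = 0.740256

Final: 0.740256


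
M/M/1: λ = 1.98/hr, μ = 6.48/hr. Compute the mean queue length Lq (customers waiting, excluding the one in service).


ρ = 1.98/6.48 = 0.3056
Lq = ρ²/(1−ρ) = 0.09336/0.6944 = 0.1344

Final: 0.1344


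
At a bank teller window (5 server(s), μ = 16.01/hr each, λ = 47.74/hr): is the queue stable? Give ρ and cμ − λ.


Total capacity cμ = 5·16.01 = 80.05/hr
ρ = λ/(cμ) = 47.74/80.05 = 0.5964
Stable ⇔ ρ < 1: YES
Spare capacity = cμ − λ = 80.05 − 47.74 = 32.31/hr

Final: ρ = 0.5964; stable; margin = 32.31/hr


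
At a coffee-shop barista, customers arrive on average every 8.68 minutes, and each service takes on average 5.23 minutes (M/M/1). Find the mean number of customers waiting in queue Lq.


λ = 60/8.68 = 6.9124 /hr
μ = 60/5.23 = 11.4723 /hr
ρ = λ/μ = 6.9124/11.4723 = 0.6025
Lq = ρ²/(1−ρ) = 0.3630/0.3975 = 0.9134

Final: 0.9134


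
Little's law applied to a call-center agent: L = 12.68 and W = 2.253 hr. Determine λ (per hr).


λ = L/W = 12.68/2.253 = 5.6281 /hr

Final: 5.6281 /hr


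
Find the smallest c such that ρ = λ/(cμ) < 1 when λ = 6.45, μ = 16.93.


Stability requires cμ > λ ⇔ c > λ/μ.
λ/μ = 6.45/16.93 = 0.3810
Minimum integer c = ⌊0.3810⌋ + 1 = 1
Check: 1·16.93 = 16.93 > 6.45, while 0·16.93 = 0.00 ≤ 6.45

Final: 1 servers


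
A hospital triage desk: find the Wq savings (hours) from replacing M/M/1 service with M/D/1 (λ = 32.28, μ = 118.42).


ρ = 32.28/118.42 = 0.2726
Wq(M/M/1) = ρ/(μ−λ) = 0.2726/86.14 = 0.003164 hr
Wq(M/D/1) = ρ/(2(μ−λ)) = 0.001582 hr
Savings = 0.003164 − 0.001582 = 0.001582 hr

Final: 0.001582 hr


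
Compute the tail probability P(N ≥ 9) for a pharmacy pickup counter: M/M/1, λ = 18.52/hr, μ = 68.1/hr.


ρ = 18.52/68.1 = 0.2720
P(N ≥ n) = ρ^n = 0.2720^9 = 0.000008137

Final: 0.000008137


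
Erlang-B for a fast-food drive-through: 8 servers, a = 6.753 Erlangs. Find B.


B(c,a) = (a^c/c!) / Σ_{k=0}^{c} a^k/k!
a^8/8! = 107.263873
Σ terms (k=0..8): 1.00000 + 6.75300 + 22.80150 + 51.32619 + 86.65143 + 117.03143 + 131.71887 + 127.07108 + 107.26387 = 651.617375
B = 107.263873/651.617375 = 0.164612

Final: 0.164612


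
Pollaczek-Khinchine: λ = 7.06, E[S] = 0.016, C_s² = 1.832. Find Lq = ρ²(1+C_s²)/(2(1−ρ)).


ρ = λ·E[S] = 7.06·0.016 = 0.1130
Lq = ρ²(1+C_s²)/(2(1−ρ)) = 0.01276·(1+1.832)/(2·0.8870)
= 0.01276·2.8320/1.7741 = 0.02037

Final: 0.02037


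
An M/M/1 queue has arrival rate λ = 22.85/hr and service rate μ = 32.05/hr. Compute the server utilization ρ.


ρ = λ/μ = 22.85/32.05 = 0.7129

Final: 0.7129


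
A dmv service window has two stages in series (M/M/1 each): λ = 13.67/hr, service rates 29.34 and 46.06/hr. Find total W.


Each node sees arrival rate λ = 13.67/hr (tandem ⇒ throughput preserved).
W₁ = 1/(μ₁−λ) = 1/(29.34−13.67) = 0.06382 hr
W₂ = 1/(μ₂−λ) = 1/(46.06−13.67) = 0.03087 hr
W_total = W₁ + W₂ = 0.06382 + 0.03087 = 0.09469 hr

Final: 0.09469 hr


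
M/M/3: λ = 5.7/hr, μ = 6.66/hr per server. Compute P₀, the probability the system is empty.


a = λ/μ = 5.7/6.66 = 0.8559; ρ = a/c = 0.2853
Σ_{k=0}^{2} a^k/k! (terms k=0..2) = 1.00000 + 0.85586 + 0.36624 = 2.22210
Tail: a^3/(3!(1−ρ)) = 0.62691/(6·0.7147) = 0.14619
P₀ = 1/(2.22210 + 0.14619) = 1/2.36829 = 0.422245

Final: 0.422245


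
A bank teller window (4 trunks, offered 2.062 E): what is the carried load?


B(4,2.062) = 0.101759 (Erlang-B)
Carried load = a(1 − B) = 2.062·(1 − 0.101759) = 2.062·0.898241 = 1.8522 E

Final: 1.8522 Erlangs


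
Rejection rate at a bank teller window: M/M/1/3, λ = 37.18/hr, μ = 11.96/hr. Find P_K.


ρ = λ/μ = 37.18/11.96 = 3.1087
P_K = (1−ρ)ρ^K/(1−ρ^(K+1)) = (-2.1087·30.042400)/(1 − 93.392677)
= -63.350277/-92.392677 = 0.685663

Final: 0.685663


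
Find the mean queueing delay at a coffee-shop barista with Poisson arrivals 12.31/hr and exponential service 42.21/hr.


ρ = 12.31/42.21 = 0.2916
Wq = ρ/(μ−λ) = 0.2916/(42.21 − 12.31) = 0.2916/29.90 = 0.009754 hr

Final: 0.009754 hr


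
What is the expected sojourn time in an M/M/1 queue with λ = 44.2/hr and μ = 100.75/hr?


W = 1/(μ−λ) = 1/(100.75 − 44.2) = 1/56.55 = 0.01768 hr

Final: 0.01768 hr


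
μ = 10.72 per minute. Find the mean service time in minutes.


Mean service time = 1/μ = 1/10.72 minute = 0.09328 minute
In minutes: 0.09328 × 1 = 0.09328 min

Final: 0.09328 min


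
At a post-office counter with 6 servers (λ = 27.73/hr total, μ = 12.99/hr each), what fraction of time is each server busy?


ρ = λ/(cμ) = 27.73/(6·12.99) = 27.73/77.94 = 0.3558

Final: 0.3558


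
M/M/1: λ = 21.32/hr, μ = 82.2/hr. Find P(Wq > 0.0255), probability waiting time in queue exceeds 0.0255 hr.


ρ = 21.32/82.2 = 0.2594
P(Wq > t) = ρ·e^{−(μ−λ)t} = 0.2594·e^{−1.5524}
= 0.2594·0.211731 = 0.054916

Final: 0.054916


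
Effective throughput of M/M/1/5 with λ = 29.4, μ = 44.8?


ρ = 0.6562; P_K = (1−ρ)ρ^5/(1−ρ^6) = 0.045472
λ_eff = λ(1 − P_K) = 29.4·(1 − 0.045472) = 29.4·0.954528 = 28.0631 /hr

Final: 28.0631 /hr


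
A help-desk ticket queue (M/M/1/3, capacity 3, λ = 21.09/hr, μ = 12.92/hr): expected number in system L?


ρ = 21.09/12.92 = 1.6324
L = ρ[1 − (K+1)ρ^K + Kρ^(K+1)] / [(1−ρ)(1−ρ^(K+1))]
Numerator: 1.6324·(1 − 4·4.349529 + 3·7.099966) = 8.001440
Denominator: (-0.6324)·(-6.099966) = 3.857331
L = 8.001440/3.857331 = 2.0743

Final: 2.0743


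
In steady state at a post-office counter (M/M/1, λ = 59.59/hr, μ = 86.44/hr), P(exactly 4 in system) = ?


ρ = 59.59/86.44 = 0.6894
P_n = (1−ρ)·ρ^n = (1 − 0.6894)·0.6894^4 = 0.3106·0.225857 = 0.070156

Final: 0.070156


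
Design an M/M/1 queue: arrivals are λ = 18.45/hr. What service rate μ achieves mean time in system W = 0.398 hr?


W = 1/(μ−λ) ⇒ μ − λ = 1/W = 1/0.398 = 2.5126
μ = λ + 1/W = 18.45 + 2.5126 = 20.9626 per hr

Final: 20.9626 /hr


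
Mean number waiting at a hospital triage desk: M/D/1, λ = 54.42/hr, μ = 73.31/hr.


ρ = 54.42/73.31 = 0.7423
M/D/1: Lq = ρ²/(2(1−ρ)) = 0.5510/(2·0.2577) = 1.06928

Final: 1.06928


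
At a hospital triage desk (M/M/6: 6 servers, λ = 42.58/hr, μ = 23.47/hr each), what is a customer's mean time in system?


a = 1.8142; ρ = 0.3024; P₀ = 0.162830
Lq = P₀·a^c·ρ/(c!(1−ρ)²) = 0.005010
Wq = Lq/λ = 0.005010/42.58 = 0.0001177 hr
W = Wq + 1/μ = 0.0001177 + 0.04261 = 0.04273 hr

Final: 0.04273 hr


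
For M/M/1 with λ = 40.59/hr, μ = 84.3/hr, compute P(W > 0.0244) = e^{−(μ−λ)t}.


W ~ Exponential(μ−λ) for M/M/1.
μ − λ = 84.3 − 40.59 = 43.7100
P(W > t) = e^{−(μ−λ)t} = e^{−1.0665} = 0.344203

Final: 0.344203


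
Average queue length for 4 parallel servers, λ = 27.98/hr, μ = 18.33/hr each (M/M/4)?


a = λ/μ = 1.5265; ρ = a/4 = 0.3816
P₀ = 0.215048
Lq = P₀·a^c·ρ / (c!·(1−ρ)²) = 0.215048·5.42926·0.3816/(24·0.38240)
= 0.04855

Final: 0.04855


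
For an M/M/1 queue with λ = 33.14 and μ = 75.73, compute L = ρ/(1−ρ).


ρ = λ/μ = 33.14/75.73 = 0.4376
L = ρ/(1−ρ) = 0.4376/(1 − 0.4376) = 0.4376/0.5624 = 0.7781

Final: 0.7781


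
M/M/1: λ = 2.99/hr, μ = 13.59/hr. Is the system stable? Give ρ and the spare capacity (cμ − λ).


Total capacity cμ = 1·13.59 = 13.59/hr
ρ = λ/(cμ) = 2.99/13.59 = 0.2200
Stable ⇔ ρ < 1: YES
Spare capacity = cμ − λ = 13.59 − 2.99 = 10.60/hr

Final: ρ = 0.2200; stable; margin = 10.60/hr


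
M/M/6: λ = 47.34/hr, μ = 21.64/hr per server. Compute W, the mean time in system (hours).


a = 2.1876; ρ = 0.3646; P₀ = 0.111898
Lq = P₀·a^c·ρ/(c!(1−ρ)²) = 0.01538
Wq = Lq/λ = 0.01538/47.34 = 0.0003250 hr
W = Wq + 1/μ = 0.0003250 + 0.04621 = 0.04654 hr

Final: 0.04654 hr


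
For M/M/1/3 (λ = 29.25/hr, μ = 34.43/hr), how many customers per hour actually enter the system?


ρ = 0.8495; P_K = (1−ρ)ρ^3/(1−ρ^4) = 0.192546
λ_eff = λ(1 − P_K) = 29.25·(1 − 0.192546) = 29.25·0.807454 = 23.6180 /hr

Final: 23.6180 /hr


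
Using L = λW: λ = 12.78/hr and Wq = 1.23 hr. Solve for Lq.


Lq = λWq = 12.78·1.23 = 15.7194

Final: 15.7194


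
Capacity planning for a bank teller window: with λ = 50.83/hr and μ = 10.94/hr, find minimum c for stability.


Stability requires cμ > λ ⇔ c > λ/μ.
λ/μ = 50.83/10.94 = 4.6463
Minimum integer c = ⌊4.6463⌋ + 1 = 5
Check: 5·10.94 = 54.70 > 50.83, while 4·10.94 = 43.76 ≤ 50.83

Final: 5 servers


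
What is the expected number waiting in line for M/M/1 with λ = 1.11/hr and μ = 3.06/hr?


ρ = 1.11/3.06 = 0.3627
Lq = ρ²/(1−ρ) = 0.1316/0.6373 = 0.2065

Final: 0.2065


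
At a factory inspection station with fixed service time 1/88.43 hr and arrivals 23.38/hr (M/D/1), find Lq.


ρ = 23.38/88.43 = 0.2644
M/D/1: Lq = ρ²/(2(1−ρ)) = 0.06990/(2·0.7356) = 0.04751

Final: 0.04751


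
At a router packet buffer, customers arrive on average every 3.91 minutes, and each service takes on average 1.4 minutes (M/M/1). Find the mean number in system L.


λ = 60/3.91 = 15.3453 /hr
μ = 60/1.4 = 42.8571 /hr
ρ = λ/μ = 15.3453/42.8571 = 0.3581
L = ρ/(1−ρ) = 0.3581/0.6419 = 0.5578

Final: 0.5578


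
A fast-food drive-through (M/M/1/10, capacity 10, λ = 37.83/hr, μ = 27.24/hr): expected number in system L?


ρ = 37.83/27.24 = 1.3888
L = ρ[1 − (K+1)ρ^K + Kρ^(K+1)] / [(1−ρ)(1−ρ^(K+1))]
Numerator: 1.3888·(1 − 11·26.686547 + 10·37.061383) = 108.409632
Denominator: (-0.3888)·(-36.061383) = 14.019458
L = 108.409632/14.019458 = 7.7328

Final: 7.7328


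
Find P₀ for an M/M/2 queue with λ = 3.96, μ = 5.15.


a = λ/μ = 3.96/5.15 = 0.7689; ρ = a/c = 0.3845
Σ_{k=0}^{1} a^k/k! (terms k=0..1) = 1.00000 + 0.76893 = 1.76893
Tail: a^2/(2!(1−ρ)) = 0.59126/(2·0.6155) = 0.48028
P₀ = 1/(1.76893 + 0.48028) = 1/2.24921 = 0.444600

Final: 0.444600


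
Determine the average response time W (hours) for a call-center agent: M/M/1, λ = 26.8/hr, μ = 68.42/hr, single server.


W = 1/(μ−λ) = 1/(68.42 − 26.8) = 1/41.62 = 0.02403 hr

Final: 0.02403 hr


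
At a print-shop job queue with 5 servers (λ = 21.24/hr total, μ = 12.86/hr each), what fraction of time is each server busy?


ρ = λ/(cμ) = 21.24/(5·12.86) = 21.24/64.30 = 0.3303

Final: 0.3303


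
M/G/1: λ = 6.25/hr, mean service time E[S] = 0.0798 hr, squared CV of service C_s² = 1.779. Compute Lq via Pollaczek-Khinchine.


ρ = λ·E[S] = 6.25·0.0798 = 0.4987
Lq = ρ²(1+C_s²)/(2(1−ρ)) = 0.2488·(1+1.779)/(2·0.5012)
= 0.2488·2.7790/1.0025 = 0.68956

Final: 0.68956


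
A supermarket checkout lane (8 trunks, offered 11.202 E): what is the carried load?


B(8,11.202) = 0.391170 (Erlang-B)
Carried load = a(1 − B) = 11.202·(1 − 0.391170) = 11.202·0.608830 = 6.8201 E

Final: 6.8201 Erlangs


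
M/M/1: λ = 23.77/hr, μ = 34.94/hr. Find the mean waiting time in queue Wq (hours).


ρ = 23.77/34.94 = 0.6803
Wq = ρ/(μ−λ) = 0.6803/(34.94 − 23.77) = 0.6803/11.17 = 0.06091 hr

Final: 0.06091 hr


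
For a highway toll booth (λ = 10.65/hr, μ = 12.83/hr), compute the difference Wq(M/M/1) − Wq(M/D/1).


ρ = 10.65/12.83 = 0.8301
Wq(M/M/1) = ρ/(μ−λ) = 0.8301/2.18 = 0.38077 hr
Wq(M/D/1) = ρ/(2(μ−λ)) = 0.19039 hr
Savings = 0.38077 − 0.19039 = 0.19039 hr

Final: 0.19039 hr


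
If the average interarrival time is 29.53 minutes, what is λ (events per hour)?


λ = 1/(interarrival time) in consistent units.
1 hour = 60 min, so λ = 60/29.53 = 2.0318 per hour

Final: 2.0318 /hr


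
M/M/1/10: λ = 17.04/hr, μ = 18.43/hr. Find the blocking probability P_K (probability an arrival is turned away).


ρ = λ/μ = 17.04/18.43 = 0.9246
P_K = (1−ρ)ρ^K/(1−ρ^(K+1)) = (0.07542·0.456502)/(1 − 0.422072)
= 0.034430/0.577928 = 0.059574

Final: 0.059574


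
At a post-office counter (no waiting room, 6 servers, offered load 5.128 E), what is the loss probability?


B(c,a) = (a^c/c!) / Σ_{k=0}^{c} a^k/k!
a^6/6! = 25.255479
Σ terms (k=0..6): 1.00000 + 5.12800 + 13.14819 + 22.47464 + 28.81249 + 29.55009 + 25.25548 = 125.368898
B = 25.255479/125.368898 = 0.201449

Final: 0.201449


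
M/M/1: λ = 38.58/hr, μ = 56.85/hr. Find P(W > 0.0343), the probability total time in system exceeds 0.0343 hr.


W ~ Exponential(μ−λ) for M/M/1.
μ − λ = 56.85 − 38.58 = 18.2700
P(W > t) = e^{−(μ−λ)t} = e^{−0.6267} = 0.534373

Final: 0.534373


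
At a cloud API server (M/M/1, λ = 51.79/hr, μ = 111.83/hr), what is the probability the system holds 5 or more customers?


ρ = 51.79/111.83 = 0.4631
P(N ≥ n) = ρ^n = 0.4631^5 = 0.021303

Final: 0.021303


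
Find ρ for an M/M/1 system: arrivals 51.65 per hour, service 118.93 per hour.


ρ = λ/μ = 51.65/118.93 = 0.4343

Final: 0.4343


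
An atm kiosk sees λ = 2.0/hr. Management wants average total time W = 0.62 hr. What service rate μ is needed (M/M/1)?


W = 1/(μ−λ) ⇒ μ − λ = 1/W = 1/0.62 = 1.6129
μ = λ + 1/W = 2.0 + 1.6129 = 3.6129 per hr

Final: 3.6129 /hr


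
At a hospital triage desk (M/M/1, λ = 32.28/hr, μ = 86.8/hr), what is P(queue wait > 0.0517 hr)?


ρ = 32.28/86.8 = 0.3719
P(Wq > t) = ρ·e^{−(μ−λ)t} = 0.3719·e^{−2.8187}
= 0.3719·0.059684 = 0.022196

Final: 0.022196


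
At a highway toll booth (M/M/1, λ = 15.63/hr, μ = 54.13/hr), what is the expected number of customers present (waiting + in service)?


ρ = λ/μ = 15.63/54.13 = 0.2887
L = ρ/(1−ρ) = 0.2887/(1 − 0.2887) = 0.2887/0.7113 = 0.4060

Final: 0.4060


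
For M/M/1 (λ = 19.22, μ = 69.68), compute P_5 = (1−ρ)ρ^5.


ρ = 19.22/69.68 = 0.2758
P_n = (1−ρ)·ρ^n = (1 − 0.2758)·0.2758^5 = 0.7242·0.001597 = 0.001156

Final: 0.001156


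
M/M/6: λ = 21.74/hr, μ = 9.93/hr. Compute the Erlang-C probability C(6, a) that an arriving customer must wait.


a = λ/μ = 2.1893; ρ = a/6 = 0.3649
P₀ = 0.111706 (from M/M/c formula)
C(c,a) = [a^c/(c!(1−ρ))]·P₀ = [110.11887/(720·0.6351)]·0.111706
= 0.24081·0.111706 = 0.026900

Final: 0.026900


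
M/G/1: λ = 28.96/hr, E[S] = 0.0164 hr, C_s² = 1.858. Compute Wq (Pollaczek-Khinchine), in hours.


ρ = λ·E[S] = 28.96·0.0164 = 0.4749
E[S²] = E[S]²(1+C_s²) = 0.0164²·(1+1.858) = 0.0007687
Wq = λ·E[S²]/(2(1−ρ)) = 28.96·0.0007687/(2·0.5251) = 0.02120 hr

Final: 0.02120 hr


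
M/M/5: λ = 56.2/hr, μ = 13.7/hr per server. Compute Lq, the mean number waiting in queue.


a = λ/μ = 4.1022; ρ = a/5 = 0.8204
P₀ = 0.011021
Lq = P₀·a^c·ρ / (c!·(1−ρ)²) = 0.011021·1161.65922·0.8204/(120·0.03224)
= 2.71489

Final: 2.71489


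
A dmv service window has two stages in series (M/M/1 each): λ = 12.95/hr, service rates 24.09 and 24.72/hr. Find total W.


Each node sees arrival rate λ = 12.95/hr (tandem ⇒ throughput preserved).
W₁ = 1/(μ₁−λ) = 1/(24.09−12.95) = 0.08977 hr
W₂ = 1/(μ₂−λ) = 1/(24.72−12.95) = 0.08496 hr
W_total = W₁ + W₂ = 0.08977 + 0.08496 = 0.17473 hr

Final: 0.17473 hr


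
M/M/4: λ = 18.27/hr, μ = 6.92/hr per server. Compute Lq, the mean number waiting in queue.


a = λ/μ = 2.6402; ρ = a/4 = 0.6600
P₀ = 0.061928
Lq = P₀·a^c·ρ / (c!·(1−ρ)²) = 0.061928·48.58809·0.6600/(24·0.11557)
= 0.71603

Final: 0.71603


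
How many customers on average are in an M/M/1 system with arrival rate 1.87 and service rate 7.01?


ρ = λ/μ = 1.87/7.01 = 0.2668
L = ρ/(1−ρ) = 0.2668/(1 − 0.2668) = 0.2668/0.7332 = 0.3638

Final: 0.3638


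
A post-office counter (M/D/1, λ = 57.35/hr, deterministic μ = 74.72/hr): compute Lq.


ρ = 57.35/74.72 = 0.7675
M/D/1: Lq = ρ²/(2(1−ρ)) = 0.5891/(2·0.2325) = 1.26707

Final: 1.26707


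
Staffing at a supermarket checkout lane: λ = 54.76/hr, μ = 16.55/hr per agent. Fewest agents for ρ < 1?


Stability requires cμ > λ ⇔ c > λ/μ.
λ/μ = 54.76/16.55 = 3.3088
Minimum integer c = ⌊3.3088⌋ + 1 = 4
Check: 4·16.55 = 66.20 > 54.76, while 3·16.55 = 49.65 ≤ 54.76

Final: 4 servers


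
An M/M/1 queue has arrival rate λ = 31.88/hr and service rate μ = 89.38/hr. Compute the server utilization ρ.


ρ = λ/μ = 31.88/89.38 = 0.3567

Final: 0.3567


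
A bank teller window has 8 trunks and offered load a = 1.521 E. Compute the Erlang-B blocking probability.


B(c,a) = (a^c/c!) / Σ_{k=0}^{c} a^k/k!
a^8/8! = 0.0007104
Σ terms (k=0..8): 1.00000 + 1.52100 + 1.15672 + 0.58646 + 0.22300 + 0.06784 + 0.01720 + 0.003737 + 0.0007104 = 4.576658
B = 0.0007104/4.576658 = 0.0001552

Final: 0.0001552


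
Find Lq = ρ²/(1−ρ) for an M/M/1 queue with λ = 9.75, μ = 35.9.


ρ = 9.75/35.9 = 0.2716
Lq = ρ²/(1−ρ) = 0.07376/0.7284 = 0.1013

Final: 0.1013


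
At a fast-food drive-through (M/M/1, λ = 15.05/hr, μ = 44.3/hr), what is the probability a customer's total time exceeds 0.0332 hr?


W ~ Exponential(μ−λ) for M/M/1.
μ − λ = 44.3 − 15.05 = 29.2500
P(W > t) = e^{−(μ−λ)t} = e^{−0.9711} = 0.378666

Final: 0.378666


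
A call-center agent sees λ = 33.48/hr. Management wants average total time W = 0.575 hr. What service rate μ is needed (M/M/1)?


W = 1/(μ−λ) ⇒ μ − λ = 1/W = 1/0.575 = 1.7391
μ = λ + 1/W = 33.48 + 1.7391 = 35.2191 per hr

Final: 35.2191 /hr


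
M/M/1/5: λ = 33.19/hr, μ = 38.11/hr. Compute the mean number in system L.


ρ = 33.19/38.11 = 0.8709
L = ρ[1 − (K+1)ρ^K + Kρ^(K+1)] / [(1−ρ)(1−ρ^(K+1))]
Numerator: 0.8709·(1 − 6·0.501004 + 5·0.436325) = 0.152928
Denominator: (0.1291)·(0.563675) = 0.072770
L = 0.152928/0.072770 = 2.1015

Final: 2.1015


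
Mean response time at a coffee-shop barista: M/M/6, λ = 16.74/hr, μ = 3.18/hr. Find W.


a = 5.2642; ρ = 0.8774; P₀ = 0.002848
Lq = P₀·a^c·ρ/(c!(1−ρ)²) = 4.91022
Wq = Lq/λ = 4.91022/16.74 = 0.29332 hr
W = Wq + 1/μ = 0.29332 + 0.31447 = 0.60779 hr

Final: 0.60779 hr


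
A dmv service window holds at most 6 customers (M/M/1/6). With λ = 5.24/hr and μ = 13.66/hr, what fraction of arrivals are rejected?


ρ = λ/μ = 5.24/13.66 = 0.3836
P_K = (1−ρ)ρ^K/(1−ρ^(K+1)) = (0.6164·0.003186)/(1 − 0.001222)
= 0.001964/0.998778 = 0.001966

Final: 0.001966


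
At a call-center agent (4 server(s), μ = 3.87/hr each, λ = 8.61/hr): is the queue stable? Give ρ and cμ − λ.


Total capacity cμ = 4·3.87 = 15.48/hr
ρ = λ/(cμ) = 8.61/15.48 = 0.5562
Stable ⇔ ρ < 1: YES
Spare capacity = cμ − λ = 15.48 − 8.61 = 6.87/hr

Final: ρ = 0.5562; stable; margin = 6.87/hr


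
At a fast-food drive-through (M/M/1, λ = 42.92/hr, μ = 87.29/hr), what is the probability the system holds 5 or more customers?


ρ = 42.92/87.29 = 0.4917
P(N ≥ n) = ρ^n = 0.4917^5 = 0.028739

Final: 0.028739


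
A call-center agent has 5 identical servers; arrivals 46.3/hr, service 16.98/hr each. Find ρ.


ρ = λ/(cμ) = 46.3/(5·16.98) = 46.3/84.90 = 0.5453

Final: 0.5453


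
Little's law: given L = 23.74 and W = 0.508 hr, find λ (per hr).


λ = L/W = 23.74/0.508 = 46.7323 /hr

Final: 46.7323 /hr


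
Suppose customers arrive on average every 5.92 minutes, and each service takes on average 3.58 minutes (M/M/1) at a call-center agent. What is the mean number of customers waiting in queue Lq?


λ = 60/5.92 = 10.1351 /hr
μ = 60/3.58 = 16.7598 /hr
ρ = λ/μ = 10.1351/16.7598 = 0.6047
Lq = ρ²/(1−ρ) = 0.3657/0.3953 = 0.9252

Final: 0.9252


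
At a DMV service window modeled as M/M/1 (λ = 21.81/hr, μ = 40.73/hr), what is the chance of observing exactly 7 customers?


ρ = 21.81/40.73 = 0.5355
P_n = (1−ρ)·ρ^n = (1 − 0.5355)·0.5355^7 = 0.4645·0.012624 = 0.005864

Final: 0.005864


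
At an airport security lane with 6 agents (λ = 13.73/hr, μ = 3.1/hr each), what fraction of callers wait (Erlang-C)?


a = λ/μ = 4.4290; ρ = a/6 = 0.7382
P₀ = 0.010001 (from M/M/c formula)
C(c,a) = [a^c/(c!(1−ρ))]·P₀ = [7548.36792/(720·0.2618)]·0.010001
= 40.04097·0.010001 = 0.400433

Final: 0.400433


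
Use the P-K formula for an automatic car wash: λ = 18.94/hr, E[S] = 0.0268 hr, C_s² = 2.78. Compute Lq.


ρ = λ·E[S] = 18.94·0.0268 = 0.5076
Lq = ρ²(1+C_s²)/(2(1−ρ)) = 0.2576·(1+2.78)/(2·0.4924)
= 0.2576·3.7800/0.9848 = 0.98893

Final: 0.98893


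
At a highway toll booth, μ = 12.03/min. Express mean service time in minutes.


Mean service time = 1/μ = 1/12.03 minute = 0.08313 minute
In minutes: 0.08313 × 1 = 0.08313 min

Final: 0.08313 min


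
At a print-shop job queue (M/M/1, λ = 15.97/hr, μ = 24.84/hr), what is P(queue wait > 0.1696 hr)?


ρ = 15.97/24.84 = 0.6429
P(Wq > t) = ρ·e^{−(μ−λ)t} = 0.6429·e^{−1.5044}
= 0.6429·0.222161 = 0.142831

Final: 0.142831


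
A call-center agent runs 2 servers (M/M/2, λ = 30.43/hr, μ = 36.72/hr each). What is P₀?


a = λ/μ = 30.43/36.72 = 0.8287; ρ = a/c = 0.4144
Σ_{k=0}^{1} a^k/k! (terms k=0..1) = 1.00000 + 0.82870 = 1.82870
Tail: a^2/(2!(1−ρ)) = 0.68675/(2·0.5856) = 0.58632
P₀ = 1/(1.82870 + 0.58632) = 1/2.41502 = 0.414075

Final: 0.414075


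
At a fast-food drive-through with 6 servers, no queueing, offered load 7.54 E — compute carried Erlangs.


B(6,7.54) = 0.363870 (Erlang-B)
Carried load = a(1 − B) = 7.54·(1 − 0.363870) = 7.54·0.636130 = 4.7964 E

Final: 4.7964 Erlangs


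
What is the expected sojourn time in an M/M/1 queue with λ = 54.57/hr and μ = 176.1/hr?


W = 1/(μ−λ) = 1/(176.1 − 54.57) = 1/121.53 = 0.008228 hr

Final: 0.008228 hr


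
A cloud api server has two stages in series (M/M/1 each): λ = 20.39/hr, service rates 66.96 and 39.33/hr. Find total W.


Each node sees arrival rate λ = 20.39/hr (tandem ⇒ throughput preserved).
W₁ = 1/(μ₁−λ) = 1/(66.96−20.39) = 0.02147 hr
W₂ = 1/(μ₂−λ) = 1/(39.33−20.39) = 0.05280 hr
W_total = W₁ + W₂ = 0.02147 + 0.05280 = 0.07427 hr

Final: 0.07427 hr


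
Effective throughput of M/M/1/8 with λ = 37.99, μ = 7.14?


ρ = 5.3207; P_K = (1−ρ)ρ^8/(1−ρ^9) = 0.812056
λ_eff = λ(1 − P_K) = 37.99·(1 − 0.812056) = 37.99·0.187944 = 7.1400 /hr

Final: 7.1400 /hr


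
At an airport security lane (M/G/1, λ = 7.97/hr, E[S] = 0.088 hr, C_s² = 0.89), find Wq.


ρ = λ·E[S] = 7.97·0.088 = 0.7014
E[S²] = E[S]²(1+C_s²) = 0.088²·(1+0.89) = 0.014636
Wq = λ·E[S²]/(2(1−ρ)) = 7.97·0.014636/(2·0.2986) = 0.19530 hr

Final: 0.19530 hr


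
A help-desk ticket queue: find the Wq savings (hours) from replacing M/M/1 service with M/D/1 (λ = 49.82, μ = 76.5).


ρ = 49.82/76.5 = 0.6512
Wq(M/M/1) = ρ/(μ−λ) = 0.6512/26.68 = 0.02441 hr
Wq(M/D/1) = ρ/(2(μ−λ)) = 0.01220 hr
Savings = 0.02441 − 0.01220 = 0.01220 hr

Final: 0.01220 hr


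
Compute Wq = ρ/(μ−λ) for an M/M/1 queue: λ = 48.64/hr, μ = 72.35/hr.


ρ = 48.64/72.35 = 0.6723
Wq = ρ/(μ−λ) = 0.6723/(72.35 − 48.64) = 0.6723/23.71 = 0.02835 hr

Final: 0.02835 hr


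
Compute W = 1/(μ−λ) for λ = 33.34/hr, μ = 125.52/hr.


W = 1/(μ−λ) = 1/(125.52 − 33.34) = 1/92.18 = 0.01085 hr

Final: 0.01085 hr


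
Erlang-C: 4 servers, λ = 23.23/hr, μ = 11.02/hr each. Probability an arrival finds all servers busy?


a = λ/μ = 2.1080; ρ = a/4 = 0.5270
P₀ = 0.115870 (from M/M/c formula)
C(c,a) = [a^c/(c!(1−ρ))]·P₀ = [19.74561/(24·0.4730)]·0.115870
= 1.73938·0.115870 = 0.201543

Final: 0.201543


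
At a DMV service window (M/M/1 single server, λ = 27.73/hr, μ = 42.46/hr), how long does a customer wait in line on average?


ρ = 27.73/42.46 = 0.6531
Wq = ρ/(μ−λ) = 0.6531/(42.46 − 27.73) = 0.6531/14.73 = 0.04434 hr

Final: 0.04434 hr


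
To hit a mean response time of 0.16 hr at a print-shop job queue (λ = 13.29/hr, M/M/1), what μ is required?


W = 1/(μ−λ) ⇒ μ − λ = 1/W = 1/0.16 = 6.2500
μ = λ + 1/W = 13.29 + 6.2500 = 19.5400 per hr

Final: 19.5400 /hr


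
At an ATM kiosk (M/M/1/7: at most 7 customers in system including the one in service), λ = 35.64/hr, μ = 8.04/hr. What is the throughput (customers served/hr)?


ρ = 4.4328; P_K = (1−ρ)ρ^7/(1−ρ^8) = 0.774416
λ_eff = λ(1 − P_K) = 35.64·(1 − 0.774416) = 35.64·0.225584 = 8.0398 /hr

Final: 8.0398 /hr


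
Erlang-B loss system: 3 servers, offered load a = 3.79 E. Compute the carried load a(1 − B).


B(3,3.79) = 0.431131 (Erlang-B)
Carried load = a(1 − B) = 3.79·(1 − 0.431131) = 3.79·0.568869 = 2.1560 E

Final: 2.1560 Erlangs


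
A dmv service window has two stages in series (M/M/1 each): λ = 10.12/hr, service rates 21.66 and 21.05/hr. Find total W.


Each node sees arrival rate λ = 10.12/hr (tandem ⇒ throughput preserved).
W₁ = 1/(μ₁−λ) = 1/(21.66−10.12) = 0.08666 hr
W₂ = 1/(μ₂−λ) = 1/(21.05−10.12) = 0.09149 hr
W_total = W₁ + W₂ = 0.08666 + 0.09149 = 0.17815 hr

Final: 0.17815 hr


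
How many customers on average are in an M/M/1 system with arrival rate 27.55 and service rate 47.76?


ρ = λ/μ = 27.55/47.76 = 0.5768
L = ρ/(1−ρ) = 0.5768/(1 − 0.5768) = 0.5768/0.4232 = 1.3632

Final: 1.3632


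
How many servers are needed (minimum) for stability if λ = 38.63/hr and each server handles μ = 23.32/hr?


Stability requires cμ > λ ⇔ c > λ/μ.
λ/μ = 38.63/23.32 = 1.6565
Minimum integer c = ⌊1.6565⌋ + 1 = 2
Check: 2·23.32 = 46.64 > 38.63, while 1·23.32 = 23.32 ≤ 38.63

Final: 2 servers


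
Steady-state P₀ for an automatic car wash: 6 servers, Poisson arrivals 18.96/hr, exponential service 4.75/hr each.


a = λ/μ = 18.96/4.75 = 3.9916; ρ = a/c = 0.6653
Σ_{k=0}^{5} a^k/k! (terms k=0..5) = 1.00000 + 3.99158 + 7.96635 + 10.59944 + 10.57713 + 8.44389 = 42.57838
Tail: a^6/(6!(1−ρ)) = 4044.53260/(720·0.3347) = 16.78156
P₀ = 1/(42.57838 + 16.78156) = 1/59.35994 = 0.016846

Final: 0.016846
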